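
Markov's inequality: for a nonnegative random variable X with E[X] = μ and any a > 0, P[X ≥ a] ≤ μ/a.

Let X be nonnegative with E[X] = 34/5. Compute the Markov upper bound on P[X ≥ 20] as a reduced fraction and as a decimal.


μ = E[X] = 34/5, a = 20.
Markov: P[X ≥ 20] ≤ μ/a = (34/5)/20 = 17/50.
Numerically: ≈ 0.340000.
(Since a = 20 > μ = 6.800000, the bound 17/50 is < 1 and informative.)

P[X ≥ 20] ≤ 17/50 ≈ 0.340000.


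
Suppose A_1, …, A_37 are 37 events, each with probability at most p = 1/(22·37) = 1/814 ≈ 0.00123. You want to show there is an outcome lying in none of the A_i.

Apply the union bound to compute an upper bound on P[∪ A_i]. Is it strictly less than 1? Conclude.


Union bound: P[∪_{i=1}^{37} A_i] ≤ Σ_i P[A_i] ≤ 37·p = 37·(1/814) = 1/22.
Numerically: 1/22 ≈ 0.04545.
Is 1/22 < 1? YES.
Since P[∪ A_i] ≤ 1/22 < 1, the complement has P[∩ A_i^c] ≥ 1 − 1/22 = 21/22 > 0, so some outcome avoids every A_i.

37·p = 1/22 ≈ 0.04545; existence CERTIFIED by the union bound.


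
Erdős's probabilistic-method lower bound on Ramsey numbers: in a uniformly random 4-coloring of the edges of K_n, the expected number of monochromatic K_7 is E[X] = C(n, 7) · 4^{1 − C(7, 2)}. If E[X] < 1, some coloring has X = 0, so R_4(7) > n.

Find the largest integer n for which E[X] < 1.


We need C(n, 7) · 4^{1 − 21} < 1, i.e. C(n, 7) < 4^{21 − 1} = 1099511627776.
Check values of n near the boundary:
  n = 179: C(179, 7) = 1037437234460; 1037437234460 < 1099511627776? YES
  n = 180: C(180, 7) = 1079414463600; 1079414463600 < 1099511627776? YES
  n = 181: C(181, 7) = 1122839183400; 1122839183400 < 1099511627776? NO
The largest n with C(n, 7) < 1099511627776 is n = 180 (where E[X] = 67463403975/68719476736 ≈ 0.982). Hence R_4(7) > 180, i.e. R_4(7) ≥ 181.

Largest n = 180; hence R_4(7) > 180.


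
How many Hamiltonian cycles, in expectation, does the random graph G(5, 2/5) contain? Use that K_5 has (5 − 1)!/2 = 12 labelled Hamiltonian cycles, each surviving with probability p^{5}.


K_5 has (5 − 1)!/2 = 12 labelled Hamiltonian cycles.
For each such Hamiltonian cycle H, let X_H = 1 if all 5 edges of H are present in G. Then P[X_H = 1] = p^{5} = (2/5)^{5} = 32/3125.
By linearity: E[X] = Σ_H E[X_H] = 12 · p^{5} = 12 · 32/3125 = 384/3125.
Numerically: E[X] ≈ 0.12288.

E[X] = 12 · (2/5)^{5} = 384/3125 ≈ 0.12288.


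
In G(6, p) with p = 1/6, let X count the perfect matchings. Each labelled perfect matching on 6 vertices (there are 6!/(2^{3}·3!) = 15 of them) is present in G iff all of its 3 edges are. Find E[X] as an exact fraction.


K_6 has 6!/(2^{3}·3!) = 15 labelled perfect matchings.
For each such perfect matching H, let X_H = 1 if all 3 edges of H are present in G. Then P[X_H = 1] = p^{3} = (1/6)^{3} = 1/216.
By linearity of expectation: E[X] = Σ_H E[X_H] = 15 · p^{3} = 15 · 1/216 = 5/72.
Numerically: E[X] ≈ 0.0694.

E[X] = 15 · (1/6)^{3} = 5/72 ≈ 0.0694.


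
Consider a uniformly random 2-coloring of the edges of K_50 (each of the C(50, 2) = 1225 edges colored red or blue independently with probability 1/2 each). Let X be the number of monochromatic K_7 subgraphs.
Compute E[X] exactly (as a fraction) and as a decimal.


Let X = Σ_S X_S over the C(50, 7) = 99884400 subsets S of size 7, where X_S = 1 if the K_7 on S is monochromatic.
For a fixed S, the K_7 on S has C(7, 2) = 21 edges. P[all 21 edges red] = (1/2)^21, and likewise for blue, so P[monochromatic] = 2·(1/2)^21 = 2^{1 − 21} = 1/1048576.
By linearity of expectation: E[X] = C(50, 7) · 2^{1 − 21} = 99884400 · 1/1048576 = 6242775/65536.
Numerically: E[X] ≈ 95.257187.

E[X] = C(50,7)·2^(1−C(7,2)) = 6242775/65536 ≈ 95.257187.


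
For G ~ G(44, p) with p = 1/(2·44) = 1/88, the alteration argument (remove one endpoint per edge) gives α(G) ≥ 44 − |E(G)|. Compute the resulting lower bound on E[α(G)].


E[|E(G)|] = C(44, 2)·p = 946 · (1/88) = 43/4.
E[α(G)] ≥ n − E[|E(G)|] = 44 − 43/4 = 133/4.
Numerically: ≈ 33.2500.
(This is only a lower bound; the true E[α(G)] may be larger.)

E[α(G)] ≥ 133/4 ≈ 33.2500.


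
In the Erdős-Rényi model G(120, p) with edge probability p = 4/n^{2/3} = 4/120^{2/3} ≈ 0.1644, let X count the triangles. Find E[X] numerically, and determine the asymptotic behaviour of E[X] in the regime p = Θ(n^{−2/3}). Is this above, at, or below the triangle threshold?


Number of potential triangles: C(120, 3) = 280840.
Each occurs with probability p³ ≈ (0.1644)³ ≈ 4.444444e-03.
By linearity: E[X] = C(120, 3)·p³ ≈ 280840 · 4.444444e-03 ≈ 1248.1778.
Since α = 2/3 < 1, p = c/n^{2/3} ≫ 1/n is above the triangle threshold p ~ 1/n. Asymptotically E[X] ~ (c³/6)·n^{3(1−α)} = (4³/6)·n^{1} → ∞; triangles are abundant w.h.p.

E[X] ≈ 1248.1778; in regime p = Θ(1/n^{2/3}) E[X] diverges (above the triangle threshold p ~ 1/n).


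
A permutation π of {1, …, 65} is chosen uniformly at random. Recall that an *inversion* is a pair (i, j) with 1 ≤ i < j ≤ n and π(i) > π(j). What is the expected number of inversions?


Write X = Σ X_I over the C(65, 2) = 2080 pairs i < j, with X_I the indicator of one inversion.
There are 2080 indicators.
For each fixed pair i < j, the values π(i) and π(j) are two distinct elements of {1, …, 65} in uniformly random order; by symmetry P[π(i) > π(j)] = 1/2.
By linearity: E[X] = 2080 · (1/2) = C(65, 2) · (1/2) = 2080/2 = 1040 ≈ 1040.000.

E[X] = 1040 = 1040.000.


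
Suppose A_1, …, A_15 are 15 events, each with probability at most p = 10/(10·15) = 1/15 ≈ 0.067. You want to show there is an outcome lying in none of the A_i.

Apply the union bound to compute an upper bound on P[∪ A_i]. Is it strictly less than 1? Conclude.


Union bound: P[∪_{i=1}^{15} A_i] ≤ Σ_i P[A_i] ≤ 15·p = 15·(1/15) = 1.
Numerically: 1 ≈ 1.000.
Is 1 < 1? NO.
Since the bound 1 is ≥ 1, the union bound is uninformative here; it does NOT by itself certify existence.

15·p = 1 ≈ 1.000; existence NOT certified by the union bound.


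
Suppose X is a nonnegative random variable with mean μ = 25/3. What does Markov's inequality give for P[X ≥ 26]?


μ = E[X] = 25/3, a = 26.
Markov: P[X ≥ 26] ≤ μ/a = (25/3)/26 = 25/78.
Numerically: ≈ 0.320513.
(Since a = 26 > μ = 8.333333, the bound 25/78 is < 1 and informative.)

P[X ≥ 26] ≤ 25/78 ≈ 0.320513.


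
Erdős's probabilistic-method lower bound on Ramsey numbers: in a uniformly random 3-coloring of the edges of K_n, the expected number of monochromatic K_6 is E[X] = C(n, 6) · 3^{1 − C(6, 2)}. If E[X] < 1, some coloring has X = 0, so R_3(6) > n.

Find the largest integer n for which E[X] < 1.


We need C(n, 6) · 3^{1 − 15} < 1, i.e. C(n, 6) < 3^{15 − 1} = 4782969.
Check values of n near the boundary:
  n = 39: C(39, 6) = 3262623; 3262623 < 4782969? YES
  n = 40: C(40, 6) = 3838380; 3838380 < 4782969? YES
  n = 41: C(41, 6) = 4496388; 4496388 < 4782969? YES
  n = 42: C(42, 6) = 5245786; 5245786 < 4782969? NO
  n = 43: C(43, 6) = 6096454; 6096454 < 4782969? NO
The largest n with C(n, 6) < 4782969 is n = 41 (where E[X] = 1498796/1594323 ≈ 0.9401). Hence R_3(6) > 41, i.e. R_3(6) ≥ 42.

Largest n = 41; hence R_3(6) > 41.


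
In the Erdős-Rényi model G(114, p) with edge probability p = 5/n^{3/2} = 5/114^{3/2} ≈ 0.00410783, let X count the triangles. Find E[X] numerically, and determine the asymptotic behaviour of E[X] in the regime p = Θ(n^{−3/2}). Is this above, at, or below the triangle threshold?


Number of potential triangles: C(114, 3) = 240464.
Each occurs with probability p³ ≈ (0.00410783)³ ≈ 6.93167484e-08.
By linearity: E[X] = C(114, 3)·p³ ≈ 240464 · 6.93167484e-08 ≈ 0.016668.
Since α = 3/2 > 1, p = c/n^{3/2} = o(1/n) is below the triangle threshold p ~ 1/n. Asymptotically E[X] ~ (c³/6)·n^{3(1−α)} = (5³/6)·n^{-1.5} → 0, so by Markov's inequality G has no triangles w.h.p.

E[X] ≈ 0.016668; in regime p = Θ(1/n^{3/2}) E[X] tends to 0 (below the triangle threshold p ~ 1/n).


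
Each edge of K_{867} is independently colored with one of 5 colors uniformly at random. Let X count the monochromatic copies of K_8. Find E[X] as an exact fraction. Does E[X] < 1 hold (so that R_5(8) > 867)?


E[X] = C(867, 8) · 5^{1 − 28} = 7665949963452117060 · 5^{−27} = 7665949963452117060/7450580596923828125.
As a reduced fraction: E[X] = 1533189992690423412/1490116119384765625 ≈ 1.02891.
Is E[X] < 1? NO.
Since E[X] ≥ 1, the first-moment bound is inconclusive at n = 867; it does NOT by itself certify R_5(8) > 867.

E[X] = 1533189992690423412/1490116119384765625 ≈ 1.02891; E[X] ≥ 1; first-moment method inconclusive here.


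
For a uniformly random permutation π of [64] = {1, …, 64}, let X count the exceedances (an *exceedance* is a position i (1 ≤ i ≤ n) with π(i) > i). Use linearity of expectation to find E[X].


Write X = Σ_{i=1}^{64} X_i, where X_i = 1_{π(i) > i}.
For each fixed i, π(i) is uniform over {1, …, 64} (marginal of a uniform permutation), so P[π(i) > i] = (n − i)/n. Summing: Σ_{i=1}^{64} (n − i)/n = (0 + 1 + … + 63)/64 = 64(64 − 1)/(2·64) = (64 − 1)/2.
Hence E[X] = Σ_{i=1}^{64} (64 − i)/64 = 63/2 ≈ 31.500000.

E[X] = 63/2 = 31.500000.


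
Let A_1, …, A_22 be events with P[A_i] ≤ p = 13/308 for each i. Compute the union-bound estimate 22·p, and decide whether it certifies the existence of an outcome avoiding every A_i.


Union bound: P[∪_{i=1}^{22} A_i] ≤ Σ_i P[A_i] ≤ 22·p = 22·(13/308) = 13/14.
Numerically: 13/14 ≈ 0.9285714.
Is 13/14 < 1? YES.
Since P[∪ A_i] ≤ 13/14 < 1, the complement has P[∩ A_i^c] ≥ 1 − 13/14 = 1/14 > 0, so some outcome avoids every A_i.

22·p = 13/14 ≈ 0.9285714; existence CERTIFIED by the union bound.


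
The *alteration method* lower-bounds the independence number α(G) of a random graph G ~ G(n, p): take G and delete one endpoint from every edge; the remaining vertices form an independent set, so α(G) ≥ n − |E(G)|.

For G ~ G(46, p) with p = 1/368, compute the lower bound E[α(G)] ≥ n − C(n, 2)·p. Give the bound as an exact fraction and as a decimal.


E[|E(G)|] = C(46, 2)·p = 1035 · (1/368) = 45/16.
E[α(G)] ≥ n − E[|E(G)|] = 46 − 45/16 = 691/16.
Numerically: ≈ 43.18750.
(This is only a lower bound; the true E[α(G)] may be larger.)

E[α(G)] ≥ 691/16 ≈ 43.18750.


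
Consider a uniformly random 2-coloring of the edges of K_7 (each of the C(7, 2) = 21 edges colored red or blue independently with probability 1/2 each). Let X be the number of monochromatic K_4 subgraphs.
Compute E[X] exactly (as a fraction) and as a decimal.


Let X = Σ_S X_S over the C(7, 4) = 35 subsets S of size 4, where X_S = 1 if the K_4 on S is monochromatic.
For a fixed S, the K_4 on S has C(4, 2) = 6 edges. P[all 6 edges red] = (1/2)^6, and likewise for blue, so P[monochromatic] = 2·(1/2)^6 = 2^{1 − 6} = 1/32.
By linearity: E[X] = C(7, 4) · 2^{1 − 6} = 35 · 1/32 = 35/32.
Numerically: E[X] ≈ 1.094.

E[X] = C(7,4)·2^(1−C(4,2)) = 35/32 ≈ 1.094.


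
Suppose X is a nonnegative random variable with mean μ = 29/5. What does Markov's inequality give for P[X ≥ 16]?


μ = E[X] = 29/5, a = 16.
Markov: P[X ≥ 16] ≤ μ/a = (29/5)/16 = 29/80.
Numerically: ≈ 0.36250.
(Since a = 16 > μ = 5.80000, the bound 29/80 is < 1 and informative.)

P[X ≥ 16] ≤ 29/80 ≈ 0.36250.


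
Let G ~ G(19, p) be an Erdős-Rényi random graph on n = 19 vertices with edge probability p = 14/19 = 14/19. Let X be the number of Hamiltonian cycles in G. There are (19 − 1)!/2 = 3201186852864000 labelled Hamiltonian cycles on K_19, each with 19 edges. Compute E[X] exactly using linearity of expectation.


K_19 has (19 − 1)!/2 = 3201186852864000 labelled Hamiltonian cycles.
For each such Hamiltonian cycle H, let X_H = 1 if all 19 edges of H are present in G. Then P[X_H = 1] = p^{19} = (14/19)^{19} = 5976303958948914397184/1978419655660313589123979.
By linearity: E[X] = Σ_H E[X_H] = 3201186852864000 · p^{19} = 3201186852864000 · 5976303958948914397184/1978419655660313589123979 = 19131265662106339128470788663934976000/1978419655660313589123979.
Numerically: E[X] ≈ 9.67e+12.

E[X] = 3201186852864000 · (14/19)^{19} = 19131265662106339128470788663934976000/1978419655660313589123979 ≈ 9.67e+12.


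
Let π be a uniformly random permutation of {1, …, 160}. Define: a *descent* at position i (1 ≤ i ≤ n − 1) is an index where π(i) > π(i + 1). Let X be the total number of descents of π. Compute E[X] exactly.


Write X = Σ X_I over i = 1, …, 159, with X_I the indicator of one descent.
There are 159 indicators.
For each fixed i, the pair (π(i), π(i+1)) is a uniformly random ordered pair of distinct values from {1, …, 160}; by symmetry P[π(i) > π(i+1)] = 1/2.
By linearity: E[X] = 159 · (1/2) = (160 − 1) · (1/2) = 159/2 ≈ 79.500000.

E[X] = 159/2 = 79.500000.


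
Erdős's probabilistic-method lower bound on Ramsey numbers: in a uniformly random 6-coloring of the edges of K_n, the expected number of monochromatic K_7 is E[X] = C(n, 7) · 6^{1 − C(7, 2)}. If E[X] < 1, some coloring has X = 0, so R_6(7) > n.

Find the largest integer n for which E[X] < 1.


We need C(n, 7) · 6^{1 − 21} < 1, i.e. C(n, 7) < 6^{21 − 1} = 3656158440062976.
Check values of n near the boundary:
  n = 567: C(567, 7) = 3601671315933933; 3601671315933933 < 3656158440062976? YES
  n = 568: C(568, 7) = 3646611956239704; 3646611956239704 < 3656158440062976? YES
  n = 569: C(569, 7) = 3692032389858348; 3692032389858348 < 3656158440062976? NO
The largest n with C(n, 7) < 3656158440062976 is n = 568 (where E[X] = 16882462760369/16926659444736 ≈ 0.99739). Hence R_6(7) > 568, i.e. R_6(7) ≥ 569.

Largest n = 568; hence R_6(7) > 568.


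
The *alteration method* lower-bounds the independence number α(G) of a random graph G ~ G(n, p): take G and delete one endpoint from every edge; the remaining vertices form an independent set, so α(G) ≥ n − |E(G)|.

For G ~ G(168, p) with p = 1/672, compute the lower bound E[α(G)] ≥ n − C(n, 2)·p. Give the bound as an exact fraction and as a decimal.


E[|E(G)|] = C(168, 2)·p = 14028 · (1/672) = 167/8.
E[α(G)] ≥ n − E[|E(G)|] = 168 − 167/8 = 1177/8.
Numerically: ≈ 147.1250.
(This is only a lower bound; the true E[α(G)] may be larger.)

E[α(G)] ≥ 1177/8 ≈ 147.1250.


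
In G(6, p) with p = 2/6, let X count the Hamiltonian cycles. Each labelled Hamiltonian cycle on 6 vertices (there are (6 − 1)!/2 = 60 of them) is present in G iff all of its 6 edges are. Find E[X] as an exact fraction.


K_6 has (6 − 1)!/2 = 60 labelled Hamiltonian cycles.
For each such Hamiltonian cycle H, let X_H = 1 if all 6 edges of H are present in G. Then P[X_H = 1] = p^{6} = (1/3)^{6} = 1/729.
By linearity: E[X] = Σ_H E[X_H] = 60 · p^{6} = 60 · 1/729 = 20/243.
Numerically: E[X] ≈ 0.0823.

E[X] = 60 · (1/3)^{6} = 20/243 ≈ 0.0823.


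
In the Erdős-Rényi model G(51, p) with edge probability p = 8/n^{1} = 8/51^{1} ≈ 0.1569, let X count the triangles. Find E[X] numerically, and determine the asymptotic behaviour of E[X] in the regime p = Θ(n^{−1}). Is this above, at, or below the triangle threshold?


Number of potential triangles: C(51, 3) = 20825.
Each occurs with probability p³ ≈ (0.1569)³ ≈ 3.859752e-03.
By linearity: E[X] = C(51, 3)·p³ ≈ 20825 · 3.859752e-03 ≈ 80.3793.
Here α = 1, so p = 8/n is exactly at the triangle threshold p ~ 1/n. Asymptotically E[X] → c³/6 = 8³/6 = 256/3 ≈ 85.3333, a bounded constant. In this regime the triangle count is asymptotically Poisson(c³/6).

E[X] ≈ 80.3793; in regime p = Θ(1/n^{1}) E[X] stays bounded (at the triangle threshold p ~ 1/n).


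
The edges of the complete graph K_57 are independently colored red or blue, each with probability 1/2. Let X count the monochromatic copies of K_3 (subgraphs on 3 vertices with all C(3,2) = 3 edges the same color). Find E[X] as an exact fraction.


Let X = Σ_S X_S over the C(57, 3) = 29260 subsets S of size 3, where X_S = 1 if the K_3 on S is monochromatic.
For a fixed S, the K_3 on S has C(3, 2) = 3 edges. P[all 3 edges red] = (1/2)^3, and likewise for blue, so P[monochromatic] = 2·(1/2)^3 = 2^{1 − 3} = 1/4.
Summing: E[X] = C(57, 3) · 2^{1 − 3} = 29260 · 1/4 = 7315.
Numerically: E[X] ≈ 7315.0000.

E[X] = C(57,3)·2^(1−C(3,2)) = 7315 ≈ 7315.0000.


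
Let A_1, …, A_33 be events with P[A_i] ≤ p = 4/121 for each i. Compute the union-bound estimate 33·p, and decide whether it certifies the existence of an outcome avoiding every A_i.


Union bound: P[∪_{i=1}^{33} A_i] ≤ Σ_i P[A_i] ≤ 33·p = 33·(4/121) = 12/11.
Numerically: 12/11 ≈ 1.0909.
Is 12/11 < 1? NO.
Since the bound 12/11 is ≥ 1, the union bound is uninformative here; it does NOT by itself certify existence.

33·p = 12/11 ≈ 1.0909; existence NOT certified by the union bound.


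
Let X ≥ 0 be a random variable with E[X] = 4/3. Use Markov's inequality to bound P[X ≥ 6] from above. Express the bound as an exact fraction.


μ = E[X] = 4/3, a = 6.
Markov: P[X ≥ 6] ≤ μ/a = (4/3)/6 = 2/9.
Numerically: ≈ 0.22222.
(Since a = 6 > μ = 1.33333, the bound 2/9 is < 1 and informative.)

P[X ≥ 6] ≤ 2/9 ≈ 0.22222.


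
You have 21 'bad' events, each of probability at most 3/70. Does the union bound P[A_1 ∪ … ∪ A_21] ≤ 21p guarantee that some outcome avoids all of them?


Union bound: P[∪_{i=1}^{21} A_i] ≤ Σ_i P[A_i] ≤ 21·p = 21·(3/70) = 9/10.
Numerically: 9/10 ≈ 0.900.
Is 9/10 < 1? YES.
Since P[∪ A_i] ≤ 9/10 < 1, the complement has P[∩ A_i^c] ≥ 1 − 9/10 = 1/10 > 0, so some outcome avoids every A_i.

21·p = 9/10 ≈ 0.900; existence CERTIFIED by the union bound.


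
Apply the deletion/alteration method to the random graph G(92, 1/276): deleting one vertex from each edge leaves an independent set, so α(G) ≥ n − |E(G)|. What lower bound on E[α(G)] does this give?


E[|E(G)|] = C(92, 2)·p = 4186 · (1/276) = 91/6.
E[α(G)] ≥ n − E[|E(G)|] = 92 − 91/6 = 461/6.
Numerically: ≈ 76.8333.
(This is only a lower bound; the true E[α(G)] may be larger.)

E[α(G)] ≥ 461/6 ≈ 76.8333.


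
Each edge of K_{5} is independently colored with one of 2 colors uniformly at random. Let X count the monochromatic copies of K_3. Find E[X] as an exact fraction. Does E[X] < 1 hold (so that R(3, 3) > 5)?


E[X] = C(5, 3) · 2^{1 − 3} = 10 · 2^{−2} = 10/4.
As a reduced fraction: E[X] = 5/2 ≈ 2.50000.
Is E[X] < 1? NO.
Since E[X] ≥ 1, the first-moment bound is inconclusive at n = 5; it does NOT by itself certify R(3, 3) > 5.

E[X] = 5/2 ≈ 2.50000; E[X] ≥ 1; first-moment method inconclusive here.


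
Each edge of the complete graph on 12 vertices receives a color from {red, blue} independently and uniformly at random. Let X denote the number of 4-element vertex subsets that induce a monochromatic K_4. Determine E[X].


Let X = Σ_S X_S over the C(12, 4) = 495 subsets S of size 4, where X_S = 1 if the K_4 on S is monochromatic.
For a fixed S, the K_4 on S has C(4, 2) = 6 edges. P[all 6 edges red] = (1/2)^6, and likewise for blue, so P[monochromatic] = 2·(1/2)^6 = 2^{1 − 6} = 1/32.
By linearity of expectation: E[X] = C(12, 4) · 2^{1 − 6} = 495 · 1/32 = 495/32.
Numerically: E[X] ≈ 15.4688.

E[X] = C(12,4)·2^(1−C(4,2)) = 495/32 ≈ 15.4688.


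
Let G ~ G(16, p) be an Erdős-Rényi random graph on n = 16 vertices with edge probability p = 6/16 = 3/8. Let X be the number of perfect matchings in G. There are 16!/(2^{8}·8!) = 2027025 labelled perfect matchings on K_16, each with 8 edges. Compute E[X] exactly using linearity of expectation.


K_16 has 16!/(2^{8}·8!) = 2027025 labelled perfect matchings.
For each such perfect matching H, let X_H = 1 if all 8 edges of H are present in G. Then P[X_H = 1] = p^{8} = (3/8)^{8} = 6561/16777216.
Summing the indicators: E[X] = Σ_H E[X_H] = 2027025 · p^{8} = 2027025 · 6561/16777216 = 13299311025/16777216.
Numerically: E[X] ≈ 792.7.

E[X] = 2027025 · (3/8)^{8} = 13299311025/16777216 ≈ 792.7.


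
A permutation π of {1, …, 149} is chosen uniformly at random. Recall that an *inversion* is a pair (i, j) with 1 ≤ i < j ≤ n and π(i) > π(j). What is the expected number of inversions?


Write X = Σ X_I over the C(149, 2) = 11026 pairs i < j, with X_I the indicator of one inversion.
There are 11026 indicators.
For each fixed pair i < j, the values π(i) and π(j) are two distinct elements of {1, …, 149} in uniformly random order; by symmetry P[π(i) > π(j)] = 1/2.
By linearity: E[X] = 11026 · (1/2) = C(149, 2) · (1/2) = 11026/2 = 5513 ≈ 5513.000.

E[X] = 5513 = 5513.000.


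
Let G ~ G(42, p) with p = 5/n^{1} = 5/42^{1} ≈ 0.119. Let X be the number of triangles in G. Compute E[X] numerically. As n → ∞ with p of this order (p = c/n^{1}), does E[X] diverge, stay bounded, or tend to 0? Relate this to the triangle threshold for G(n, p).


Number of potential triangles: C(42, 3) = 11480.
Each occurs with probability p³ ≈ (0.119)³ ≈ 1.687183e-03.
By linearity: E[X] = C(42, 3)·p³ ≈ 11480 · 1.687183e-03 ≈ 19.3689.
Here α = 1, so p = 5/n is exactly at the triangle threshold p ~ 1/n. Asymptotically E[X] → c³/6 = 5³/6 = 125/6 ≈ 20.8333, a bounded constant. In this regime the triangle count is asymptotically Poisson(c³/6).

E[X] ≈ 19.3689; in regime p = Θ(1/n^{1}) E[X] stays bounded (at the triangle threshold p ~ 1/n).


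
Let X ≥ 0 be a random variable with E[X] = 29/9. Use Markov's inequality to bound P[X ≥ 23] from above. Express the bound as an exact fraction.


μ = E[X] = 29/9, a = 23.
Markov: P[X ≥ 23] ≤ μ/a = (29/9)/23 = 29/207.
Numerically: ≈ 0.140.
(Since a = 23 > μ = 3.222, the bound 29/207 is < 1 and informative.)

P[X ≥ 23] ≤ 29/207 ≈ 0.140.


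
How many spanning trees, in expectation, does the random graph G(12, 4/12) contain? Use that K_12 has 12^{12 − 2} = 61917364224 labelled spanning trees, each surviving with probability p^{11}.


K_12 has 12^{12 − 2} = 61917364224 labelled spanning trees.
For each such spanning tree H, let X_H = 1 if all 11 edges of H are present in G. Then P[X_H = 1] = p^{11} = (1/3)^{11} = 1/177147.
By linearity of expectation: E[X] = Σ_H E[X_H] = 61917364224 · p^{11} = 61917364224 · 1/177147 = 1048576/3.
Numerically: E[X] ≈ 349525.

E[X] = 61917364224 · (1/3)^{11} = 1048576/3 ≈ 349525.


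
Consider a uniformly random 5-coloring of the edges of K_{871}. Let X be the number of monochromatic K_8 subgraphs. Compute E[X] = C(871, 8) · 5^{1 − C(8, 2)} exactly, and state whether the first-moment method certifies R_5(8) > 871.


E[X] = C(871, 8) · 5^{1 − 28} = 7954689371890086540 · 5^{−27} = 7954689371890086540/7450580596923828125.
As a reduced fraction: E[X] = 1590937874378017308/1490116119384765625 ≈ 1.0677.
Is E[X] < 1? NO.
Since E[X] ≥ 1, the first-moment bound is inconclusive at n = 871; it does NOT by itself certify R_5(8) > 871.

E[X] = 1590937874378017308/1490116119384765625 ≈ 1.0677; E[X] ≥ 1; first-moment method inconclusive here.


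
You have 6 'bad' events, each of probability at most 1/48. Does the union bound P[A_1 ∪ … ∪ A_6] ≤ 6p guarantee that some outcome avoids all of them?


Union bound: P[∪_{i=1}^{6} A_i] ≤ Σ_i P[A_i] ≤ 6·p = 6·(1/48) = 1/8.
Numerically: 1/8 ≈ 0.1250.
Is 1/8 < 1? YES.
Since P[∪ A_i] ≤ 1/8 < 1, the complement has P[∩ A_i^c] ≥ 1 − 1/8 = 7/8 > 0, so some outcome avoids every A_i.

6·p = 1/8 ≈ 0.1250; existence CERTIFIED by the union bound.


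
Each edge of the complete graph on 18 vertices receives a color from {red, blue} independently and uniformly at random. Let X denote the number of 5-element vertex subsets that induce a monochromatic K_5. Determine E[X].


Let X = Σ_S X_S over the C(18, 5) = 8568 subsets S of size 5, where X_S = 1 if the K_5 on S is monochromatic.
For a fixed S, the K_5 on S has C(5, 2) = 10 edges. P[all 10 edges red] = (1/2)^10, and likewise for blue, so P[monochromatic] = 2·(1/2)^10 = 2^{1 − 10} = 1/512.
By linearity of expectation: E[X] = C(18, 5) · 2^{1 − 10} = 8568 · 1/512 = 1071/64.
Numerically: E[X] ≈ 16.73438.

E[X] = C(18,5)·2^(1−C(5,2)) = 1071/64 ≈ 16.73438.


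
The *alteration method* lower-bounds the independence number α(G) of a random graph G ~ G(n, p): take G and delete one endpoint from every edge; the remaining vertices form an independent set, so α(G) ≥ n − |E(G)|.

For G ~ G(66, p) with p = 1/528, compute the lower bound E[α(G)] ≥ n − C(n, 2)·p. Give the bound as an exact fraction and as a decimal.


E[|E(G)|] = C(66, 2)·p = 2145 · (1/528) = 65/16.
E[α(G)] ≥ n − E[|E(G)|] = 66 − 65/16 = 991/16.
Numerically: ≈ 61.938.
(This is only a lower bound; the true E[α(G)] may be larger.)

E[α(G)] ≥ 991/16 ≈ 61.938.


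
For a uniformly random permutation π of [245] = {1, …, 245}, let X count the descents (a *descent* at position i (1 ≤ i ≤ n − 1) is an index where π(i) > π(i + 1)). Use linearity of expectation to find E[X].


Write X = Σ X_I over i = 1, …, 244, with X_I the indicator of one descent.
There are 244 indicators.
For each fixed i, the pair (π(i), π(i+1)) is a uniformly random ordered pair of distinct values from {1, …, 245}; by symmetry P[π(i) > π(i+1)] = 1/2.
By linearity: E[X] = 244 · (1/2) = (245 − 1) · (1/2) = 122 ≈ 122.00000.

E[X] = 122 = 122.00000.


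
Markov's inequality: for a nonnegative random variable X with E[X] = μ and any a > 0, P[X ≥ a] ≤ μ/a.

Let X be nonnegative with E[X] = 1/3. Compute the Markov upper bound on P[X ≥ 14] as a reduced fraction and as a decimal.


μ = E[X] = 1/3, a = 14.
Markov: P[X ≥ 14] ≤ μ/a = (1/3)/14 = 1/42.
Numerically: ≈ 0.0238.
(Since a = 14 > μ = 0.3333, the bound 1/42 is < 1 and informative.)

P[X ≥ 14] ≤ 1/42 ≈ 0.0238.


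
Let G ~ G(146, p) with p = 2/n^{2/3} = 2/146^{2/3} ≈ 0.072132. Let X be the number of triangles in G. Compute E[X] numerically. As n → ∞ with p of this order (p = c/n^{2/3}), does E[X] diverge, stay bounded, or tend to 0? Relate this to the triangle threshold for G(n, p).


Number of potential triangles: C(146, 3) = 508080.
Each occurs with probability p³ ≈ (0.072132)³ ≈ 3.7530494e-04.
By linearity: E[X] = C(146, 3)·p³ ≈ 508080 · 3.7530494e-04 ≈ 190.68493.
Since α = 2/3 < 1, p = c/n^{2/3} ≫ 1/n is above the triangle threshold p ~ 1/n. Asymptotically E[X] ~ (c³/6)·n^{3(1−α)} = (2³/6)·n^{1} → ∞; triangles are abundant w.h.p.

E[X] ≈ 190.68493; in regime p = Θ(1/n^{2/3}) E[X] diverges (above the triangle threshold p ~ 1/n).


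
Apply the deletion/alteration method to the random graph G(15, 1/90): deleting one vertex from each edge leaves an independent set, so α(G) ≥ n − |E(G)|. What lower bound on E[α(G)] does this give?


E[|E(G)|] = C(15, 2)·p = 105 · (1/90) = 7/6.
E[α(G)] ≥ n − E[|E(G)|] = 15 − 7/6 = 83/6.
Numerically: ≈ 13.833333.
(This is only a lower bound; the true E[α(G)] may be larger.)

E[α(G)] ≥ 83/6 ≈ 13.833333.


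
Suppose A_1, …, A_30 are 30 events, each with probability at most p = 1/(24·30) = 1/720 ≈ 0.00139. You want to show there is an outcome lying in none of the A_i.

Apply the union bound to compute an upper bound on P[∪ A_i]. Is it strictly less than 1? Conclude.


Union bound: P[∪_{i=1}^{30} A_i] ≤ Σ_i P[A_i] ≤ 30·p = 30·(1/720) = 1/24.
Numerically: 1/24 ≈ 0.04167.
Is 1/24 < 1? YES.
Since P[∪ A_i] ≤ 1/24 < 1, the complement has P[∩ A_i^c] ≥ 1 − 1/24 = 23/24 > 0, so some outcome avoids every A_i.

30·p = 1/24 ≈ 0.04167; existence CERTIFIED by the union bound.


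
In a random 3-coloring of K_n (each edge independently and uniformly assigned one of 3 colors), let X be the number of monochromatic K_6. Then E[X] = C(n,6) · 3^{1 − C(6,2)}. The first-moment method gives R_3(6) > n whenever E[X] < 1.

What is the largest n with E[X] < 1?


We need C(n, 6) · 3^{1 − 15} < 1, i.e. C(n, 6) < 3^{15 − 1} = 4782969.
Check values of n near the boundary:
  n = 37: C(37, 6) = 2324784; 2324784 < 4782969? YES
  n = 38: C(38, 6) = 2760681; 2760681 < 4782969? YES
  n = 39: C(39, 6) = 3262623; 3262623 < 4782969? YES
  n = 40: C(40, 6) = 3838380; 3838380 < 4782969? YES
  n = 41: C(41, 6) = 4496388; 4496388 < 4782969? YES
  n = 42: C(42, 6) = 5245786; 5245786 < 4782969? NO
  n = 43: C(43, 6) = 6096454; 6096454 < 4782969? NO
The largest n with C(n, 6) < 4782969 is n = 41 (where E[X] = 1498796/1594323 ≈ 0.940083). Hence R_3(6) > 41, i.e. R_3(6) ≥ 42.

Largest n = 41; hence R_3(6) > 41.


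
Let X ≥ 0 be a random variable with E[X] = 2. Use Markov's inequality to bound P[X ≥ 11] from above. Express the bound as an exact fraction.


μ = E[X] = 2, a = 11.
Markov: P[X ≥ 11] ≤ μ/a = (2)/11 = 2/11.
Numerically: ≈ 0.182.
(Since a = 11 > μ = 2.000, the bound 2/11 is < 1 and informative.)

P[X ≥ 11] ≤ 2/11 ≈ 0.182.


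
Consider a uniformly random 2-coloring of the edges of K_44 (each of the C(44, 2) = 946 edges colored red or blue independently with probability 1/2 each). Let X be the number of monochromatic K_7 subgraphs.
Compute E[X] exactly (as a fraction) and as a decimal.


Let X = Σ_S X_S over the C(44, 7) = 38320568 subsets S of size 7, where X_S = 1 if the K_7 on S is monochromatic.
For a fixed S, the K_7 on S has C(7, 2) = 21 edges. P[all 21 edges red] = (1/2)^21, and likewise for blue, so P[monochromatic] = 2·(1/2)^21 = 2^{1 − 21} = 1/1048576.
By linearity of expectation: E[X] = C(44, 7) · 2^{1 − 21} = 38320568 · 1/1048576 = 4790071/131072.
Numerically: E[X] ≈ 36.545.

E[X] = C(44,7)·2^(1−C(7,2)) = 4790071/131072 ≈ 36.545.


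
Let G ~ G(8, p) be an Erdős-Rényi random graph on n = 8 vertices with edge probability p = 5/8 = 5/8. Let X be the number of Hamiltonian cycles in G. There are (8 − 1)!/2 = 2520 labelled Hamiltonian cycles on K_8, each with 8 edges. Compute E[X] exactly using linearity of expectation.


K_8 has (8 − 1)!/2 = 2520 labelled Hamiltonian cycles.
For each such Hamiltonian cycle H, let X_H = 1 if all 8 edges of H are present in G. Then P[X_H = 1] = p^{8} = (5/8)^{8} = 390625/16777216.
By linearity: E[X] = Σ_H E[X_H] = 2520 · p^{8} = 2520 · 390625/16777216 = 123046875/2097152.
Numerically: E[X] ≈ 58.67.

E[X] = 2520 · (5/8)^{8} = 123046875/2097152 ≈ 58.67.


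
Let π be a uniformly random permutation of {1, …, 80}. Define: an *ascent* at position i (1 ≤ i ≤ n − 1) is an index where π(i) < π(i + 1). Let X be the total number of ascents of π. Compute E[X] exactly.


Write X = Σ X_I over i = 1, …, 79, with X_I the indicator of one ascent.
There are 79 indicators.
For each fixed i, the pair (π(i), π(i+1)) is a uniformly random ordered pair of distinct values from {1, …, 80}; by symmetry P[π(i) < π(i+1)] = 1/2.
By linearity: E[X] = 79 · (1/2) = (80 − 1) · (1/2) = 79/2 ≈ 39.50000.

E[X] = 79/2 = 39.50000.


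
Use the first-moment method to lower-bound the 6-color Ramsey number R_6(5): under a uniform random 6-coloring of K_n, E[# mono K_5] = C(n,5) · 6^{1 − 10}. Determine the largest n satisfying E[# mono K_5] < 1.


We need C(n, 5) · 6^{1 − 10} < 1, i.e. C(n, 5) < 6^{10 − 1} = 10077696.
Check values of n near the boundary:
  n = 66: C(66, 5) = 8936928; 8936928 < 10077696? YES
  n = 67: C(67, 5) = 9657648; 9657648 < 10077696? YES
  n = 68: C(68, 5) = 10424128; 10424128 < 10077696? NO
The largest n with C(n, 5) < 10077696 is n = 67 (where E[X] = 67067/69984 ≈ 0.958319). Hence R_6(5) > 67, i.e. R_6(5) ≥ 68.

Largest n = 67; hence R_6(5) > 67.


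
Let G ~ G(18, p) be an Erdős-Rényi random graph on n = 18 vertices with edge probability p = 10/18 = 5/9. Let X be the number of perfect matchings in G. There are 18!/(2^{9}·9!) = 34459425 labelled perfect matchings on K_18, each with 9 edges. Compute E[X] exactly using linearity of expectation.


K_18 has 18!/(2^{9}·9!) = 34459425 labelled perfect matchings.
For each such perfect matching H, let X_H = 1 if all 9 edges of H are present in G. Then P[X_H = 1] = p^{9} = (5/9)^{9} = 1953125/387420489.
Summing the indicators: E[X] = Σ_H E[X_H] = 34459425 · p^{9} = 34459425 · 1953125/387420489 = 830908203125/4782969.
Numerically: E[X] ≈ 173722.

E[X] = 34459425 · (5/9)^{9} = 830908203125/4782969 ≈ 173722.


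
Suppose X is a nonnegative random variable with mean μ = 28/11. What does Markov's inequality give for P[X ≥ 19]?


μ = E[X] = 28/11, a = 19.
Markov: P[X ≥ 19] ≤ μ/a = (28/11)/19 = 28/209.
Numerically: ≈ 0.133971.
(Since a = 19 > μ = 2.545455, the bound 28/209 is < 1 and informative.)

P[X ≥ 19] ≤ 28/209 ≈ 0.133971.


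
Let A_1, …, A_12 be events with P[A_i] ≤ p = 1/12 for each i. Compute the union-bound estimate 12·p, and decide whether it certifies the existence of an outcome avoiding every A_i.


Union bound: P[∪_{i=1}^{12} A_i] ≤ Σ_i P[A_i] ≤ 12·p = 12·(1/12) = 1.
Numerically: 1 ≈ 1.0000.
Is 1 < 1? NO.
Since the bound 1 is ≥ 1, the union bound is uninformative here; it does NOT by itself certify existence.

12·p = 1 ≈ 1.0000; existence NOT certified by the union bound.


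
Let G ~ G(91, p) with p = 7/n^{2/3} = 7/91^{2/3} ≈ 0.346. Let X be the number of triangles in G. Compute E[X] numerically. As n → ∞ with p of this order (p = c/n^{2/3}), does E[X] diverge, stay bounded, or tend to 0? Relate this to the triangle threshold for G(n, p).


Number of potential triangles: C(91, 3) = 121485.
Each occurs with probability p³ ≈ (0.346)³ ≈ 4.1420118e-02.
By linearity: E[X] = C(91, 3)·p³ ≈ 121485 · 4.1420118e-02 ≈ 5031.92308.
Since α = 2/3 < 1, p = c/n^{2/3} ≫ 1/n is above the triangle threshold p ~ 1/n. Asymptotically E[X] ~ (c³/6)·n^{3(1−α)} = (7³/6)·n^{1} → ∞; triangles are abundant w.h.p.

E[X] ≈ 5031.92308; in regime p = Θ(1/n^{2/3}) E[X] diverges (above the triangle threshold p ~ 1/n).


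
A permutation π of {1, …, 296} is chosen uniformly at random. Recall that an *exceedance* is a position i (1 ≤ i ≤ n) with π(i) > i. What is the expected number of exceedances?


Write X = Σ_{i=1}^{296} X_i, where X_i = 1_{π(i) > i}.
For each fixed i, π(i) is uniform over {1, …, 296} (marginal of a uniform permutation), so P[π(i) > i] = (n − i)/n. Summing: Σ_{i=1}^{296} (n − i)/n = (0 + 1 + … + 295)/296 = 296(296 − 1)/(2·296) = (296 − 1)/2.
Hence E[X] = Σ_{i=1}^{296} (296 − i)/296 = 295/2 ≈ 147.500.

E[X] = 295/2 = 147.500.


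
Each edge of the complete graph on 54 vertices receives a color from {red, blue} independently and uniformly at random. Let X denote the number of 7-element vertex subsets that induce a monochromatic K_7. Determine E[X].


Let X = Σ_S X_S over the C(54, 7) = 177100560 subsets S of size 7, where X_S = 1 if the K_7 on S is monochromatic.
For a fixed S, the K_7 on S has C(7, 2) = 21 edges. P[all 21 edges red] = (1/2)^21, and likewise for blue, so P[monochromatic] = 2·(1/2)^21 = 2^{1 − 21} = 1/1048576.
By linearity: E[X] = C(54, 7) · 2^{1 − 21} = 177100560 · 1/1048576 = 11068785/65536.
Numerically: E[X] ≈ 168.896255.

E[X] = C(54,7)·2^(1−C(7,2)) = 11068785/65536 ≈ 168.896255.


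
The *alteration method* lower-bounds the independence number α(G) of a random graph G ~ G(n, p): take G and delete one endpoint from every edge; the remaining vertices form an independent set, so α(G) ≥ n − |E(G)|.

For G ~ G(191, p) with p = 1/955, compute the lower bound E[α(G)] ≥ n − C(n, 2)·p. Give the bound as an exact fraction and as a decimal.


E[|E(G)|] = C(191, 2)·p = 18145 · (1/955) = 19.
E[α(G)] ≥ n − E[|E(G)|] = 191 − 19 = 172.
Numerically: ≈ 172.000000.
(This is only a lower bound; the true E[α(G)] may be larger.)

E[α(G)] ≥ 172 ≈ 172.000000.


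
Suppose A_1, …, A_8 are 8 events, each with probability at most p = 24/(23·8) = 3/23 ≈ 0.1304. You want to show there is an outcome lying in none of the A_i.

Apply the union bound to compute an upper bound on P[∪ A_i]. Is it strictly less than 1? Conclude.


Union bound: P[∪_{i=1}^{8} A_i] ≤ Σ_i P[A_i] ≤ 8·p = 8·(3/23) = 24/23.
Numerically: 24/23 ≈ 1.0435.
Is 24/23 < 1? NO.
Since the bound 24/23 is ≥ 1, the union bound is uninformative here; it does NOT by itself certify existence.

8·p = 24/23 ≈ 1.0435; existence NOT certified by the union bound.


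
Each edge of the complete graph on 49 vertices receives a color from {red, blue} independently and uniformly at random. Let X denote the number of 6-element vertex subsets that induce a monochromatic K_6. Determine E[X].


Let X = Σ_S X_S over the C(49, 6) = 13983816 subsets S of size 6, where X_S = 1 if the K_6 on S is monochromatic.
For a fixed S, the K_6 on S has C(6, 2) = 15 edges. P[all 15 edges red] = (1/2)^15, and likewise for blue, so P[monochromatic] = 2·(1/2)^15 = 2^{1 − 15} = 1/16384.
Summing: E[X] = C(49, 6) · 2^{1 − 15} = 13983816 · 1/16384 = 1747977/2048.
Numerically: E[X] ≈ 853.504.

E[X] = C(49,6)·2^(1−C(6,2)) = 1747977/2048 ≈ 853.504.


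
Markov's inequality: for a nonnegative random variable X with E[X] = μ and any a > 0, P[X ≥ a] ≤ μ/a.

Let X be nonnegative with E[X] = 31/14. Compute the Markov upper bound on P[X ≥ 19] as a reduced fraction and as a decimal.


μ = E[X] = 31/14, a = 19.
Markov: P[X ≥ 19] ≤ μ/a = (31/14)/19 = 31/266.
Numerically: ≈ 0.1165.
(Since a = 19 > μ = 2.2143, the bound 31/266 is < 1 and informative.)

P[X ≥ 19] ≤ 31/266 ≈ 0.1165.


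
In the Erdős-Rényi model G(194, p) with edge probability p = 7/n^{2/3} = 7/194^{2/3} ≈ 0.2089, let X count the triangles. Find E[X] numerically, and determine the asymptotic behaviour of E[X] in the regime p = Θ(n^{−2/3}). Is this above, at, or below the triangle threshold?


Number of potential triangles: C(194, 3) = 1198144.
Each occurs with probability p³ ≈ (0.2089)³ ≈ 9.113615e-03.
By linearity: E[X] = C(194, 3)·p³ ≈ 1198144 · 9.113615e-03 ≈ 10919.4227.
Since α = 2/3 < 1, p = c/n^{2/3} ≫ 1/n is above the triangle threshold p ~ 1/n. Asymptotically E[X] ~ (c³/6)·n^{3(1−α)} = (7³/6)·n^{1} → ∞; triangles are abundant w.h.p.

E[X] ≈ 10919.4227; in regime p = Θ(1/n^{2/3}) E[X] diverges (above the triangle threshold p ~ 1/n).


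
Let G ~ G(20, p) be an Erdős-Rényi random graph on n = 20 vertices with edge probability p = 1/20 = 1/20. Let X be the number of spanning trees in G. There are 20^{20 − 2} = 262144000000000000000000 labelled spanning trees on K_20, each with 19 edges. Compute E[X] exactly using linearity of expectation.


K_20 has 20^{20 − 2} = 262144000000000000000000 labelled spanning trees.
For each such spanning tree H, let X_H = 1 if all 19 edges of H are present in G. Then P[X_H = 1] = p^{19} = (1/20)^{19} = 1/5242880000000000000000000.
Summing the indicators: E[X] = Σ_H E[X_H] = 262144000000000000000000 · p^{19} = 262144000000000000000000 · 1/5242880000000000000000000 = 1/20.
Numerically: E[X] ≈ 0.05.

E[X] = 262144000000000000000000 · (1/20)^{19} = 1/20 ≈ 0.05.


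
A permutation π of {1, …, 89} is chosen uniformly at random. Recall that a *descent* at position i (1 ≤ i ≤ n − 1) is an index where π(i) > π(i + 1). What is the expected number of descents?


Write X = Σ X_I over i = 1, …, 88, with X_I the indicator of one descent.
There are 88 indicators.
For each fixed i, the pair (π(i), π(i+1)) is a uniformly random ordered pair of distinct values from {1, …, 89}; by symmetry P[π(i) > π(i+1)] = 1/2.
By linearity: E[X] = 88 · (1/2) = (89 − 1) · (1/2) = 44 ≈ 44.00000.

E[X] = 44 = 44.00000.


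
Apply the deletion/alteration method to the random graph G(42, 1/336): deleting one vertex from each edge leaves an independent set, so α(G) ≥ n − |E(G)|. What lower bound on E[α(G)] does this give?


E[|E(G)|] = C(42, 2)·p = 861 · (1/336) = 41/16.
E[α(G)] ≥ n − E[|E(G)|] = 42 − 41/16 = 631/16.
Numerically: ≈ 39.437500.
(This is only a lower bound; the true E[α(G)] may be larger.)

E[α(G)] ≥ 631/16 ≈ 39.437500.
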